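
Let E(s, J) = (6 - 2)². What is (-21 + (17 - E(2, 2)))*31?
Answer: -620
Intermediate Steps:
E(s, J) = 16 (E(s, J) = 4² = 16)
(-21 + (17 - E(2, 2)))*31 = (-21 + (17 - 1*16))*31 = (-21 + (17 - 16))*31 = (-21 + 1)*31 = -20*31 = -620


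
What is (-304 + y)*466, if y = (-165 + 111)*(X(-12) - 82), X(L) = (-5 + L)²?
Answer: -5350612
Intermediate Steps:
y = -11178 (y = (-165 + 111)*((-5 - 12)² - 82) = -54*((-17)² - 82) = -54*(289 - 82) = -54*207 = -11178)
(-304 + y)*466 = (-304 - 11178)*466 = -11482*466 = -5350612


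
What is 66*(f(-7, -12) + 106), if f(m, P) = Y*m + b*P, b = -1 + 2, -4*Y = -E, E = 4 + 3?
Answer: 10791/2 ≈ 5395.5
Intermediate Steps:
E = 7
Y = 7/4 (Y = -(-1)*7/4 = -¼*(-7) = 7/4 ≈ 1.7500)
b = 1
f(m, P) = P + 7*m/4 (f(m, P) = 7*m/4 + 1*P = 7*m/4 + P = P + 7*m/4)
66*(f(-7, -12) + 106) = 66*((-12 + (7/4)*(-7)) + 106) = 66*((-12 - 49/4) + 106) = 66*(-97/4 + 106) = 66*(327/4) = 10791/2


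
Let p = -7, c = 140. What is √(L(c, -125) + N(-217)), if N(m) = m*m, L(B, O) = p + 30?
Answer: 2*√11778 ≈ 217.05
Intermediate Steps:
L(B, O) = 23 (L(B, O) = -7 + 30 = 23)
N(m) = m²
√(L(c, -125) + N(-217)) = √(23 + (-217)²) = √(23 + 47089) = √47112 = 2*√11778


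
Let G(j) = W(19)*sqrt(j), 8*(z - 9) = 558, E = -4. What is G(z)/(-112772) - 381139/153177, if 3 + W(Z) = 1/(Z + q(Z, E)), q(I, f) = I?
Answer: -381139/153177 + 339*sqrt(35)/8570672 ≈ -2.4880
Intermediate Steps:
W(Z) = -3 + 1/(2*Z) (W(Z) = -3 + 1/(Z + Z) = -3 + 1/(2*Z))
z = 315/4 (z = 9 + (1/8)*558 = 9 + 279/4 = 315/4 ≈ 78.750)
G(j) = -113*sqrt(j)/38 (G(j) = (-3 + (1/2)/19)*sqrt(j) = (-3 + (1/2)*(1/19))*sqrt(j) = (-3 + 1/38)*sqrt(j) = -113*sqrt(j)/38)
G(z)/(-112772) - 381139/153177 = -339*sqrt(35)/76/(-112772) - 381139/153177 = -339*sqrt(35)/76*(-1/112772) - 381139*1/153177 = -339*sqrt(35)/76*(-1/112772) - 381139/153177 = 339*sqrt(35)/8570672 - 381139/153177 = -381139/153177 + 339*sqrt(35)/8570672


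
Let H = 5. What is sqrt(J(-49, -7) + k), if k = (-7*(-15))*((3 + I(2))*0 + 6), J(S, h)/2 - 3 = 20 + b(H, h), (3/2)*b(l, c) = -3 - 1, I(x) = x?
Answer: 2*sqrt(1509)/3 ≈ 25.897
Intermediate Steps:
b(l, c) = -8/3 (b(l, c) = 2*(-3 - 1)/3 = (2/3)*(-4) = -8/3)
J(S, h) = 122/3 (J(S, h) = 6 + 2*(20 - 8/3) = 6 + 2*(52/3) = 6 + 104/3 = 122/3)
k = 630 (k = (-7*(-15))*((3 + 2)*0 + 6) = 105*(5*0 + 6) = 105*(0 + 6) = 105*6 = 630)
sqrt(J(-49, -7) + k) = sqrt(122/3 + 630) = sqrt(2012/3) = 2*sqrt(1509)/3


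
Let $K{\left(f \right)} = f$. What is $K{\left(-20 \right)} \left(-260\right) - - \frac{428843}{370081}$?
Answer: $\frac{1924850043}{370081} \approx 5201.2$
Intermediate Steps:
$K{\left(-20 \right)} \left(-260\right) - - \frac{428843}{370081} = \left(-20\right) \left(-260\right) - - \frac{428843}{370081} = 5200 - \left(-428843\right) \frac{1}{370081} = 5200 - - \frac{428843}{370081} = 5200 + \frac{428843}{370081} = \frac{1924850043}{370081}$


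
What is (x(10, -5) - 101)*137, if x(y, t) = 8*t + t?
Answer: -20002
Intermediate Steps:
x(y, t) = 9*t
(x(10, -5) - 101)*137 = (9*(-5) - 101)*137 = (-45 - 101)*137 = -146*137 = -20002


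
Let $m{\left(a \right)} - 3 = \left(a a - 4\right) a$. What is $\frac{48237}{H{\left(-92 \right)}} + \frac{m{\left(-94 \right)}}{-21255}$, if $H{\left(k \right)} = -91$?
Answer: $- \frac{695772}{1417} \approx -491.02$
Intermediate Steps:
$m{\left(a \right)} = 3 + a \left(-4 + a^{2}\right)$ ($m{\left(a \right)} = 3 + \left(a a - 4\right) a = 3 + \left(a^{2} - 4\right) a = 3 + \left(-4 + a^{2}\right) a = 3 + a \left(-4 + a^{2}\right)$)
$\frac{48237}{H{\left(-92 \right)}} + \frac{m{\left(-94 \right)}}{-21255} = \frac{48237}{-91} + \frac{3 + \left(-94\right)^{3} - -376}{-21255} = 48237 \left(- \frac{1}{91}\right) + \left(3 - 830584 + 376\right) \left(- \frac{1}{21255}\right) = - \frac{6891}{13} - - \frac{55347}{1417} = - \frac{6891}{13} + \frac{55347}{1417} = - \frac{695772}{1417}$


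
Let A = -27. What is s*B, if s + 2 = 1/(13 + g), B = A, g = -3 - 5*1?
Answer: 243/5 ≈ 48.600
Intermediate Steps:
g = -8 (g = -3 - 5 = -8)
B = -27
s = -9/5 (s = -2 + 1/(13 - 8) = -2 + 1/5 = -2 + ⅕ = -9/5 ≈ -1.8000)
s*B = -9/5*(-27) = 243/5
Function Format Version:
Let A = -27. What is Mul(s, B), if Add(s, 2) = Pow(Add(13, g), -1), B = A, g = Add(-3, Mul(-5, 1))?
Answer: Rational(243, 5) ≈ 48.600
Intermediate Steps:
g = -8 (g = Add(-3, -5) = -8)
B = -27
s = Rational(-9, 5) (s = Add(-2, Pow(Add(13, -8), -1)) = Add(-2, Pow(5, -1)) = Add(-2, Rational(1, 5)) = Rational(-9, 5) ≈ -1.8000)
Mul(s, B) = Mul(Rational(-9, 5), -27) = Rational(243, 5)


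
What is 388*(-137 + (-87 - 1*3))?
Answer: -88076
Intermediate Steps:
388*(-137 + (-87 - 1*3)) = 388*(-137 + (-87 - 3)) = 388*(-137 - 90) = 388*(-227) = -88076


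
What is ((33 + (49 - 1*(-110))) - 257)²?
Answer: 4225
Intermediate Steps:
((33 + (49 - 1*(-110))) - 257)² = ((33 + (49 + 110)) - 257)² = ((33 + 159) - 257)² = (192 - 257)² = (-65)² = 4225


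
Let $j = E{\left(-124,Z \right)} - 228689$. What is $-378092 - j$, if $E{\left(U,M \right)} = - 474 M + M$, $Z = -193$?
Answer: $-240692$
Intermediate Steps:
$E{\left(U,M \right)} = - 473 M$
$j = -137400$ ($j = \left(-473\right) \left(-193\right) - 228689 = 91289 - 228689 = -137400$)
$-378092 - j = -378092 - -137400 = -378092 + 137400 = -240692$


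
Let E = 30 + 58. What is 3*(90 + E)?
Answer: 534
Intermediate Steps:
E = 88
3*(90 + E) = 3*(90 + 88) = 3*178 = 534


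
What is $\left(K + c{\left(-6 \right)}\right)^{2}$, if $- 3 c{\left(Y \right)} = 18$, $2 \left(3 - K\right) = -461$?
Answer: $\frac{207025}{4} \approx 51756.0$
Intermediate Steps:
$K = \frac{467}{2}$ ($K = 3 - - \frac{461}{2} = 3 + \frac{461}{2} = \frac{467}{2} \approx 233.5$)
$c{\left(Y \right)} = -6$ ($c{\left(Y \right)} = \left(- \frac{1}{3}\right) 18 = -6$)
$\left(K + c{\left(-6 \right)}\right)^{2} = \left(\frac{467}{2} - 6\right)^{2} = \left(\frac{455}{2}\right)^{2} = \frac{207025}{4}$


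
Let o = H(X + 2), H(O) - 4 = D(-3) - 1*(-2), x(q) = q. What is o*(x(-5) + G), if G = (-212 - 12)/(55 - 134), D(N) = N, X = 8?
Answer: -513/79 ≈ -6.4937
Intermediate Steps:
H(O) = 3 (H(O) = 4 + (-3 - 1*(-2)) = 4 + (-3 + 2) = 4 - 1 = 3)
G = 224/79 (G = -224/(-79) = -224*(-1/79) = 224/79 ≈ 2.8354)
o = 3
o*(x(-5) + G) = 3*(-5 + 224/79) = 3*(-171/79) = -513/79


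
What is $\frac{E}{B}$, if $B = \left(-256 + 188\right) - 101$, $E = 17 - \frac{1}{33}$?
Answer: $- \frac{560}{5577} \approx -0.10041$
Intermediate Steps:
$E = \frac{560}{33}$ ($E = 17 - \frac{1}{33} = \frac{560}{33} \approx 16.97$)
$B = -169$ ($B = -68 - 101 = -169$)
$\frac{E}{B} = \frac{560}{33 \left(-169\right)} = \frac{560}{33} \left(- \frac{1}{169}\right) = - \frac{560}{5577}$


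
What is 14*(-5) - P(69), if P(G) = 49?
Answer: -119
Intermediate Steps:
14*(-5) - P(69) = 14*(-5) - 1*49 = -70 - 49 = -119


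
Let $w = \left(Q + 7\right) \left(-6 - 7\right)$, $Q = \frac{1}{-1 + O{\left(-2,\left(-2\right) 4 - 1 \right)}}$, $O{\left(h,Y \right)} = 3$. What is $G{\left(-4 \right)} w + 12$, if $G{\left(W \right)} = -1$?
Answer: $\frac{219}{2} \approx 109.5$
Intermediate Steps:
$Q = \frac{1}{2}$ ($Q = \frac{1}{-1 + 3} = \frac{1}{2} \approx 0.5$)
$w = - \frac{195}{2}$ ($w = \left(\frac{1}{2} + 7\right) \left(-6 - 7\right) = \frac{15}{2} \left(-13\right) = - \frac{195}{2} \approx -97.5$)
$G{\left(-4 \right)} w + 12 = \left(-1\right) \left(- \frac{195}{2}\right) + 12 = \frac{195}{2} + 12 = \frac{219}{2}$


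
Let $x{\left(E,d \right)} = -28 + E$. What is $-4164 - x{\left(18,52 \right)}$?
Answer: $-4154$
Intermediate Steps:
$-4164 - x{\left(18,52 \right)} = -4164 - \left(-28 + 18\right) = -4164 - -10 = -4164 + 10 = -4154$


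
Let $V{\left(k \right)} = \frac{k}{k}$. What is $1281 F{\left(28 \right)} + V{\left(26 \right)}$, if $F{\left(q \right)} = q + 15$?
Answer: $55084$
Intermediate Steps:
$F{\left(q \right)} = 15 + q$
$V{\left(k \right)} = 1$
$1281 F{\left(28 \right)} + V{\left(26 \right)} = 1281 \left(15 + 28\right) + 1 = 1281 \cdot 43 + 1 = 55083 + 1 = 55084$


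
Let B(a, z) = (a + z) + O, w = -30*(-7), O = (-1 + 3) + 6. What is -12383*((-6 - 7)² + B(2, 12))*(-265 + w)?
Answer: 130083415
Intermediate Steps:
O = 8 (O = 2 + 6 = 8)
w = 210
B(a, z) = 8 + a + z (B(a, z) = (a + z) + 8 = 8 + a + z)
-12383*((-6 - 7)² + B(2, 12))*(-265 + w) = -12383*((-6 - 7)² + (8 + 2 + 12))*(-265 + 210) = -12383*((-13)² + 22)*(-55) = -12383*(169 + 22)*(-55) = -2365153*(-55) = -12383*(-10505) = 130083415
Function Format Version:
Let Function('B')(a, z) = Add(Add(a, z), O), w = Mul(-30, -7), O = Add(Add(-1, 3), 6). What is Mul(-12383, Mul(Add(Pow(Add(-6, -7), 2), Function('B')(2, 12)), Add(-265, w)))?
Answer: 130083415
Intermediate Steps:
O = 8 (O = Add(2, 6) = 8)
w = 210
Function('B')(a, z) = Add(8, a, z) (Function('B')(a, z) = Add(Add(a, z), 8) = Add(8, a, z))
Mul(-12383, Mul(Add(Pow(Add(-6, -7), 2), Function('B')(2, 12)), Add(-265, w))) = Mul(-12383, Mul(Add(Pow(Add(-6, -7), 2), Add(8, 2, 12)), Add(-265, 210))) = Mul(-12383, Mul(Add(Pow(-13, 2), 22), -55)) = Mul(-12383, Mul(Add(169, 22), -55)) = Mul(-12383, Mul(191, -55)) = Mul(-12383, -10505) = 130083415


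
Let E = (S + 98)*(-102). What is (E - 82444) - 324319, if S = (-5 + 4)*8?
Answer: -415943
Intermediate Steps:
S = -8 (S = -1*8 = -8)
E = -9180 (E = (-8 + 98)*(-102) = 90*(-102) = -9180)
(E - 82444) - 324319 = (-9180 - 82444) - 324319 = -91624 - 324319 = -415943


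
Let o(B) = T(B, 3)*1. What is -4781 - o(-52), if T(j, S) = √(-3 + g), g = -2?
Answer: -4781 - I*√5 ≈ -4781.0 - 2.2361*I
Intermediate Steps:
T(j, S) = I*√5 (T(j, S) = √(-3 - 2) = √(-5) = I*√5)
o(B) = I*√5 (o(B) = (I*√5)*1 = I*√5)
-4781 - o(-52) = -4781 - I*√5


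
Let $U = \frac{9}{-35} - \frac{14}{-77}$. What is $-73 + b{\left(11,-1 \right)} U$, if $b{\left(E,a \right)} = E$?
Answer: $- \frac{2584}{35} \approx -73.829$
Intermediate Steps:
$U = - \frac{29}{385}$ ($U = 9 \left(- \frac{1}{35}\right) - - \frac{2}{11} = - \frac{9}{35} + \frac{2}{11} = - \frac{29}{385} \approx -0.075325$)
$-73 + b{\left(11,-1 \right)} U = -73 + 11 \left(- \frac{29}{385}\right) = -73 - \frac{29}{35} = - \frac{2584}{35}$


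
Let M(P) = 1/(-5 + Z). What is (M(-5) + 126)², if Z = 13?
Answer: 1018081/64 ≈ 15908.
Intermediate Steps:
M(P) = ⅛ (M(P) = 1/(-5 + 13) = 1/8 = ⅛)
(M(-5) + 126)² = (⅛ + 126)² = (1009/8)² = 1018081/64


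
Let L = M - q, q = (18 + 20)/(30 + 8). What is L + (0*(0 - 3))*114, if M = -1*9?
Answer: -10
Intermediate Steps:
M = -9
q = 1 (q = 38/38 = 38*(1/38) = 1)
L = -10 (L = -9 - 1*1 = -9 - 1 = -10)
L + (0*(0 - 3))*114 = -10 + (0*(0 - 3))*114 = -10 + (0*(-3))*114 = -10 + 0*114 = -10 + 0 = -10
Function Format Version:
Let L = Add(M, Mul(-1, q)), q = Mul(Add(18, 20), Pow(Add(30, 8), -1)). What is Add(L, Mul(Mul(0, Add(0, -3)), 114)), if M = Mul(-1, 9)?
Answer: -10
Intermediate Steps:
M = -9
q = 1 (q = Mul(38, Pow(38, -1)) = Mul(38, Rational(1, 38)) = 1)
L = -10 (L = Add(-9, Mul(-1, 1)) = Add(-9, -1) = -10)
Add(L, Mul(Mul(0, Add(0, -3)), 114)) = Add(-10, Mul(Mul(0, Add(0, -3)), 114)) = Add(-10, Mul(Mul(0, -3), 114)) = Add(-10, Mul(0, 114)) = Add(-10, 0) = -10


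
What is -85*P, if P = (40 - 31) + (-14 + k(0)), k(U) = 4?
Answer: 85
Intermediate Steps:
P = -1 (P = (40 - 31) + (-14 + 4) = 9 - 10 = -1)
-85*P = -85*(-1) = 85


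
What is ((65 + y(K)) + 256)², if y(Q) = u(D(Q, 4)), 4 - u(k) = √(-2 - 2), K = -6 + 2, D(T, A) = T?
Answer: 105621 - 1300*I ≈ 1.0562e+5 - 1300.0*I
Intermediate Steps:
K = -4
u(k) = 4 - 2*I (u(k) = 4 - √(-2 - 2) = 4 - √(-4) = 4 - 2*I)
y(Q) = 4 - 2*I
((65 + y(K)) + 256)² = ((65 + (4 - 2*I)) + 256)² = ((69 - 2*I) + 256)² = (325 - 2*I)²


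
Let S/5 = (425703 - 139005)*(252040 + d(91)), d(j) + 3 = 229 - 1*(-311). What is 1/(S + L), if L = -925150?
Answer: 1/362065678580 ≈ 2.7619e-12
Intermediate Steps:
d(j) = 537 (d(j) = -3 + (229 - 1*(-311)) = -3 + (229 + 311) = -3 + 540 = 537)
S = 362066603730 (S = 5*((425703 - 139005)*(252040 + 537)) = 5*(286698*252577) = 5*72413320746 = 362066603730)
1/(S + L) = 1/(362066603730 - 925150) = 1/362065678580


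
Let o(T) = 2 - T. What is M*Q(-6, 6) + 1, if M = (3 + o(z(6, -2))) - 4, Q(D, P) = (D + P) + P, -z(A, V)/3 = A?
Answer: 115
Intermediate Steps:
z(A, V) = -3*A
Q(D, P) = D + 2*P
M = 19 (M = (3 + (2 - (-3)*6)) - 4 = (3 + (2 - 1*(-18))) - 4 = (3 + (2 + 18)) - 4 = (3 + 20) - 4 = 23 - 4 = 19)
M*Q(-6, 6) + 1 = 19*(-6 + 2*6) + 1 = 19*(-6 + 12) + 1 = 19*6 + 1 = 114 + 1 = 115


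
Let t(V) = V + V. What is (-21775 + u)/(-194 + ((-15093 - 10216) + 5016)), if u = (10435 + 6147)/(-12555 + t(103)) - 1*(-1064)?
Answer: 85258907/84331321 ≈ 1.0110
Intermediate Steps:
t(V) = 2*V
u = 13122754/12349 (u = (10435 + 6147)/(-12555 + 2*103) - 1*(-1064) = 16582/(-12555 + 206) + 1064 = 16582/(-12349) + 1064 = 16582*(-1/12349) + 1064 = -16582/12349 + 1064 = 13122754/12349 ≈ 1062.7)
(-21775 + u)/(-194 + ((-15093 - 10216) + 5016)) = (-21775 + 13122754/12349)/(-194 + ((-15093 - 10216) + 5016)) = -255776721/(12349*(-194 + (-25309 + 5016))) = -255776721/(12349*(-194 - 20293)) = -255776721/12349/(-20487) = -255776721/12349*(-1/20487) = 85258907/84331321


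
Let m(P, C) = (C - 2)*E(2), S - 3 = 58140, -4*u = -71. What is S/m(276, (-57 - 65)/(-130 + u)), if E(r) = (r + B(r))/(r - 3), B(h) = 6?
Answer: 26106207/3280 ≈ 7959.2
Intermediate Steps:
u = 71/4 (u = -1/4*(-71) = 71/4 ≈ 17.750)
E(r) = (6 + r)/(-3 + r) (E(r) = (r + 6)/(r - 3) = (6 + r)/(-3 + r))
S = 58143 (S = 3 + 58140 = 58143)
m(P, C) = 16 - 8*C (m(P, C) = (C - 2)*((6 + 2)/(-3 + 2)) = (-2 + C)*(8/(-1)) = (-2 + C)*(-1*8) = (-2 + C)*(-8) = 16 - 8*C)
S/m(276, (-57 - 65)/(-130 + u)) = 58143/(16 - 8*(-57 - 65)/(-130 + 71/4)) = 58143/(16 - (-976)/(-449/4)) = 58143/(16 - (-976)*(-4)/449) = 58143/(16 - 8*488/449) = 58143/(16 - 3904/449) = 58143/(3280/449) = 58143*(449/3280) = 26106207/3280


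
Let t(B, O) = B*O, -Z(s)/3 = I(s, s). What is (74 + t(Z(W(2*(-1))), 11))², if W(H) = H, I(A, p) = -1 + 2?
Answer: 1681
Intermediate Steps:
I(A, p) = 1
Z(s) = -3 (Z(s) = -3*1 = -3)
(74 + t(Z(W(2*(-1))), 11))² = (74 - 3*11)² = (74 - 33)² = 41² = 1681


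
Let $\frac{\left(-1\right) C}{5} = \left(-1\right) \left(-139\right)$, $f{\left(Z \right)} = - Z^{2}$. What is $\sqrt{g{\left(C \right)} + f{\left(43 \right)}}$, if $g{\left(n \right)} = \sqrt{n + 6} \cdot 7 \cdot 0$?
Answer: $43 i \approx 43.0 i$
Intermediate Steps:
$C = -695$ ($C = - 5 \left(\left(-1\right) \left(-139\right)\right) = \left(-5\right) 139 = -695$)
$g{\left(n \right)} = 0$ ($g{\left(n \right)} = \sqrt{6 + n} 7 \cdot 0 = 7 \sqrt{6 + n} 0 = 0$)
$\sqrt{g{\left(C \right)} + f{\left(43 \right)}} = \sqrt{0 - 43^{2}} = \sqrt{0 - 1849} = \sqrt{-1849} = 43 i$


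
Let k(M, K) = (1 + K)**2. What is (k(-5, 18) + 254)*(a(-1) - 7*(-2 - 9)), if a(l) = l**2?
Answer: 47970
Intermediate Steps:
(k(-5, 18) + 254)*(a(-1) - 7*(-2 - 9)) = ((1 + 18)**2 + 254)*((-1)**2 - 7*(-2 - 9)) = (19**2 + 254)*(1 - 7*(-11)) = (361 + 254)*(1 + 77) = 615*78 = 47970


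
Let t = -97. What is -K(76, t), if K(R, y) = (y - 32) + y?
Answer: 226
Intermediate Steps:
K(R, y) = -32 + 2*y (K(R, y) = (-32 + y) + y = -32 + 2*y)
-K(76, t) = -(-32 + 2*(-97)) = -(-32 - 194) = -1*(-226) = 226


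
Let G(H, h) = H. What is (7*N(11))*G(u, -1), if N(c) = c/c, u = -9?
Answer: -63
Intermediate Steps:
N(c) = 1
(7*N(11))*G(u, -1) = (7*1)*(-9) = 7*(-9) = -63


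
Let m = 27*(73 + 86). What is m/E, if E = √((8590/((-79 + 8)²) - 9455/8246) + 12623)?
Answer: 304803*√4502583030218/16927003873 ≈ 38.209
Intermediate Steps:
m = 4293 (m = 27*159 = 4293)
E = √4502583030218/18886 (E = √((8590/((-71)²) - 9455*1/8246) + 12623) = √((8590/5041 - 305/266) + 12623) = √(747435/1340906 + 12623) = √(16927003873/1340906) = √4502583030218/18886 ≈ 112.35)
m/E = 4293/((√4502583030218/18886)) = 4293*(71*√4502583030218/16927003873) = 304803*√4502583030218/16927003873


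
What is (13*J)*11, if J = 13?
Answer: 1859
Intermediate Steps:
(13*J)*11 = (13*13)*11 = 169*11 = 1859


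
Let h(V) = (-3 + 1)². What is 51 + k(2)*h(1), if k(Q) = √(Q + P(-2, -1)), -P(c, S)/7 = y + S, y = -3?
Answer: 51 + 4*√30 ≈ 72.909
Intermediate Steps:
h(V) = 4 (h(V) = (-2)² = 4)
P(c, S) = 21 - 7*S (P(c, S) = -7*(-3 + S) = 21 - 7*S)
k(Q) = √(28 + Q) (k(Q) = √(Q + (21 - 7*(-1))) = √(Q + (21 + 7)) = √(Q + 28) = √(28 + Q))
51 + k(2)*h(1) = 51 + √(28 + 2)*4 = 51 + √30*4 = 51 + 4*√30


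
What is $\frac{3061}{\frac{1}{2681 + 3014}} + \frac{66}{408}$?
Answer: $\frac{1185402871}{68} \approx 1.7432 \cdot 10^{7}$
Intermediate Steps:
$\frac{3061}{\frac{1}{2681 + 3014}} + \frac{66}{408} = \frac{3061}{\frac{1}{5695}} + 66 \cdot \frac{1}{408} = 3061 \frac{1}{\frac{1}{5695}} + \frac{11}{68} = 3061 \cdot 5695 + \frac{11}{68} = 17432395 + \frac{11}{68} = \frac{1185402871}{68}$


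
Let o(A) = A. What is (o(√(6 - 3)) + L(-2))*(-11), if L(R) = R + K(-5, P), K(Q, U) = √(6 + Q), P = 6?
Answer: 11 - 11*√3 ≈ -8.0526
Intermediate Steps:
L(R) = 1 + R (L(R) = R + √(6 - 5) = R + √1 = R + 1 = 1 + R)
(o(√(6 - 3)) + L(-2))*(-11) = (√(6 - 3) + (1 - 2))*(-11) = (√3 - 1)*(-11) = (-1 + √3)*(-11) = 11 - 11*√3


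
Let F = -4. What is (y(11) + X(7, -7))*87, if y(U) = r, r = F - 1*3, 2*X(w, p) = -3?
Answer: -1479/2 ≈ -739.50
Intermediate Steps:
X(w, p) = -3/2 (X(w, p) = (½)*(-3) = -3/2)
r = -7 (r = -4 - 1*3 = -4 - 3 = -7)
y(U) = -7
(y(11) + X(7, -7))*87 = (-7 - 3/2)*87 = -17/2*87 = -1479/2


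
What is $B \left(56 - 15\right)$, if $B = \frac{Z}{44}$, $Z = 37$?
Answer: $\frac{1517}{44} \approx 34.477$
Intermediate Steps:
$B = \frac{37}{44} \approx 0.84091$
$B \left(56 - 15\right) = \frac{37 \left(56 - 15\right)}{44} = \frac{37}{44} \cdot 41 = \frac{1517}{44}$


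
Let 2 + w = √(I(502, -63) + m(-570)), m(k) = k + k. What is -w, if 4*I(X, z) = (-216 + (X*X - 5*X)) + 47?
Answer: 2 - √244765/2 ≈ -245.37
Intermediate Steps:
m(k) = 2*k
I(X, z) = -169/4 - 5*X/4 + X²/4 (I(X, z) = ((-216 + (X*X - 5*X)) + 47)/4 = ((-216 + (X² - 5*X)) + 47)/4 = ((-216 + X² - 5*X) + 47)/4 = (-169 + X² - 5*X)/4 = -169/4 - 5*X/4 + X²/4)
w = -2 + √244765/2 (w = -2 + √((-169/4 - 5/4*502 + (¼)*502²) + 2*(-570)) = -2 + √((-169/4 - 1255/2 + (¼)*252004) - 1140) = -2 + √((-169/4 - 1255/2 + 63001) - 1140) = -2 + √(249325/4 - 1140) = -2 + √(244765/4) = -2 + √244765/2 ≈ 245.37)
-w = -(-2 + √244765/2) = 2 - √244765/2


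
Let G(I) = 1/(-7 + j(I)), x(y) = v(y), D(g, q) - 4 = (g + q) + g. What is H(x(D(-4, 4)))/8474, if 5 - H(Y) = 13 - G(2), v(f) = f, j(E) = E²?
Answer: -25/25422 ≈ -0.00098340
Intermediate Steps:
D(g, q) = 4 + q + 2*g (D(g, q) = 4 + ((g + q) + g) = 4 + (q + 2*g) = 4 + q + 2*g)
x(y) = y
G(I) = 1/(-7 + I²)
H(Y) = -25/3 (H(Y) = 5 - (13 - 1/(-7 + 2²)) = 5 - (13 - 1/(-7 + 4)) = 5 - (13 - 1/(-3)) = 5 - (13 - 1*(-⅓)) = 5 - (13 + ⅓) = 5 - 1*40/3 = 5 - 40/3 = -25/3)
H(x(D(-4, 4)))/8474 = -25/3/8474 = -25/3*1/8474 = -25/25422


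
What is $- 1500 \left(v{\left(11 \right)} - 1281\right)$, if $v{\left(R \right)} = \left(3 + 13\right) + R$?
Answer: $1881000$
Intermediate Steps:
$v{\left(R \right)} = 16 + R$
$- 1500 \left(v{\left(11 \right)} - 1281\right) = - 1500 \left(\left(16 + 11\right) - 1281\right) = - 1500 \left(27 - 1281\right) = \left(-1500\right) \left(-1254\right) = 1881000$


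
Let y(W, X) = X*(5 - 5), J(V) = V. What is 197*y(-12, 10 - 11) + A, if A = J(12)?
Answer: 12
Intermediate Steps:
A = 12
y(W, X) = 0 (y(W, X) = X*0 = 0)
197*y(-12, 10 - 11) + A = 197*0 + 12 = 0 + 12 = 12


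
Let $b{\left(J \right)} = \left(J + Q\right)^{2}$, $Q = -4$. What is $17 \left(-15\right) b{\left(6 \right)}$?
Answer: $-1020$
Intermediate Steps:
$b{\left(J \right)} = \left(-4 + J\right)^{2}$ ($b{\left(J \right)} = \left(J - 4\right)^{2} = \left(-4 + J\right)^{2}$)
$17 \left(-15\right) b{\left(6 \right)} = 17 \left(-15\right) \left(-4 + 6\right)^{2} = - 255 \cdot 2^{2} = \left(-255\right) 4 = -1020$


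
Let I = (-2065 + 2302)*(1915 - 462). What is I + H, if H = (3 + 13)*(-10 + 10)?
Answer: 344361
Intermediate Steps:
I = 344361 (I = 237*1453 = 344361)
H = 0 (H = 16*0 = 0)
I + H = 344361 + 0 = 344361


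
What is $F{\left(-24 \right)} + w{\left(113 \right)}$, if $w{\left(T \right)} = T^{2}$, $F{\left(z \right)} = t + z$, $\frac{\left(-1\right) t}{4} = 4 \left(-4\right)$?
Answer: $12809$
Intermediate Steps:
$t = 64$ ($t = - 4 \cdot 4 \left(-4\right) = \left(-4\right) \left(-16\right) = 64$)
$F{\left(z \right)} = 64 + z$
$F{\left(-24 \right)} + w{\left(113 \right)} = \left(64 - 24\right) + 113^{2} = 40 + 12769 = 12809$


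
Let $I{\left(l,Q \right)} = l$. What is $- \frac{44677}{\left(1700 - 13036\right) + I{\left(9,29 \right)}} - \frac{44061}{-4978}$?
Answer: $\frac{37972687}{2967674} \approx 12.795$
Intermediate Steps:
$- \frac{44677}{\left(1700 - 13036\right) + I{\left(9,29 \right)}} - \frac{44061}{-4978} = - \frac{44677}{\left(1700 - 13036\right) + 9} - \frac{44061}{-4978} = - \frac{44677}{-11336 + 9} - - \frac{2319}{262} = - \frac{44677}{-11327} + \frac{2319}{262} = \left(-44677\right) \left(- \frac{1}{11327}\right) + \frac{2319}{262} = \frac{44677}{11327} + \frac{2319}{262} = \frac{37972687}{2967674}$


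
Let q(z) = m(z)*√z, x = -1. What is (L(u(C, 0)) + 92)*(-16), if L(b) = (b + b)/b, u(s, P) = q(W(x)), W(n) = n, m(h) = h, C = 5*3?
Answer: -1504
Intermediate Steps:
C = 15
q(z) = z^(3/2) (q(z) = z*√z = z^(3/2))
u(s, P) = -I (u(s, P) = (-1)^(3/2) = -I)
L(b) = 2 (L(b) = (2*b)/b = 2)
(L(u(C, 0)) + 92)*(-16) = (2 + 92)*(-16) = 94*(-16) = -1504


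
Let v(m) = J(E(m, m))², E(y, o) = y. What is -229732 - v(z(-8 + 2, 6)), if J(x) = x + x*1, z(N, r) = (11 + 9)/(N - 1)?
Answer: -11258468/49 ≈ -2.2976e+5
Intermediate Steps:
z(N, r) = 20/(-1 + N)
J(x) = 2*x (J(x) = x + x = 2*x)
v(m) = 4*m² (v(m) = (2*m)² = 4*m²)
-229732 - v(z(-8 + 2, 6)) = -229732 - 4*(20/(-1 + (-8 + 2)))² = -229732 - 4*(20/(-1 - 6))² = -229732 - 4*(20/(-7))² = -229732 - 4*(20*(-⅐))² = -229732 - 4*(-20/7)² = -229732 - 4*400/49 = -229732 - 1*1600/49 = -229732 - 1600/49 = -11258468/49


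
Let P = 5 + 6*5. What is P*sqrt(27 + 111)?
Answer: 35*sqrt(138) ≈ 411.16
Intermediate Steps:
P = 35 (P = 5 + 30 = 35)
P*sqrt(27 + 111) = 35*sqrt(27 + 111) = 35*sqrt(138)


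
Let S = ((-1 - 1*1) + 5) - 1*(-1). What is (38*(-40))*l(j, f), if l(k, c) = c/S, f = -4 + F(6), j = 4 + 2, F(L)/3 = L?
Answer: -5320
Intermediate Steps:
F(L) = 3*L
S = 4 (S = ((-1 - 1) + 5) + 1 = (-2 + 5) + 1 = 3 + 1 = 4)
j = 6
f = 14 (f = -4 + 3*6 = -4 + 18 = 14)
l(k, c) = c/4
(38*(-40))*l(j, f) = (38*(-40))*((1/4)*14) = -1520*7/2 = -5320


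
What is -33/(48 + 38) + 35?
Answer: 2977/86 ≈ 34.616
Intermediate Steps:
-33/(48 + 38) + 35 = -33/86 + 35 = 2977/86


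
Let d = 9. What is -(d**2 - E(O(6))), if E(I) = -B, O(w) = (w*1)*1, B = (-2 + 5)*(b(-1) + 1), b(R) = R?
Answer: -81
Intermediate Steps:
B = 0 (B = (-2 + 5)*(-1 + 1) = 3*0 = 0)
O(w) = w (O(w) = w*1 = w)
E(I) = 0 (E(I) = -1*0 = 0)
-(d**2 - E(O(6))) = -(9**2 - 1*0) = -(81 + 0) = -1*81 = -81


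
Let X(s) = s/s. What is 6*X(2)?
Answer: 6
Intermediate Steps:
X(s) = 1
6*X(2) = 6*1 = 6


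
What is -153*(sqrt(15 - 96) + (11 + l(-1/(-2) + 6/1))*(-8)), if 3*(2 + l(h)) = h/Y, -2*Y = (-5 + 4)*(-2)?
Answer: 8364 - 1377*I ≈ 8364.0 - 1377.0*I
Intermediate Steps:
Y = -1 (Y = -(-5 + 4)*(-2)/2 = -(-1)*(-2)/2 = -1/2*2 = -1)
l(h) = -2 - h/3 (l(h) = -2 + (h/(-1))/3 = -2 + (h*(-1))/3 = -2 + (-h)/3 = -2 - h/3)
-153*(sqrt(15 - 96) + (11 + l(-1/(-2) + 6/1))*(-8)) = -153*(sqrt(15 - 96) + (11 + (-2 - (-1/(-2) + 6/1)/3))*(-8)) = -153*(sqrt(-81) + (11 + (-2 - (-1*(-1/2) + 6*1)/3))*(-8)) = -153*(9*I + (11 + (-2 - (1/2 + 6)/3))*(-8)) = -153*(9*I + (11 + (-2 - 1/3*13/2))*(-8)) = -153*(9*I + (11 + (-2 - 13/6))*(-8)) = -153*(9*I + (11 - 25/6)*(-8)) = -153*(9*I + (41/6)*(-8)) = -153*(9*I - 164/3) = -153*(-164/3 + 9*I) = 8364 - 1377*I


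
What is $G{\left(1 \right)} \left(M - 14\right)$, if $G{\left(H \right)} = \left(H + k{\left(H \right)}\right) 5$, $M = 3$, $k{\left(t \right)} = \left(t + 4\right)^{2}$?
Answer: $-1430$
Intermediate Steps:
$k{\left(t \right)} = \left(4 + t\right)^{2}$
$G{\left(H \right)} = 5 H + 5 \left(4 + H\right)^{2}$ ($G{\left(H \right)} = \left(H + \left(4 + H\right)^{2}\right) 5 = 5 H + 5 \left(4 + H\right)^{2}$)
$G{\left(1 \right)} \left(M - 14\right) = \left(5 \cdot 1 + 5 \left(4 + 1\right)^{2}\right) \left(3 - 14\right) = \left(5 + 5 \cdot 5^{2}\right) \left(-11\right) = \left(5 + 5 \cdot 25\right) \left(-11\right) = \left(5 + 125\right) \left(-11\right) = 130 \left(-11\right) = -1430$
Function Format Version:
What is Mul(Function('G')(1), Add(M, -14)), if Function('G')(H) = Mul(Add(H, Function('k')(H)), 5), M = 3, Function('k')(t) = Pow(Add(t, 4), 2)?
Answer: -1430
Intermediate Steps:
Function('k')(t) = Pow(Add(4, t), 2)
Function('G')(H) = Add(Mul(5, H), Mul(5, Pow(Add(4, H), 2))) (Function('G')(H) = Mul(Add(H, Pow(Add(4, H), 2)), 5) = Add(Mul(5, H), Mul(5, Pow(Add(4, H), 2))))
Mul(Function('G')(1), Add(M, -14)) = Mul(Add(Mul(5, 1), Mul(5, Pow(Add(4, 1), 2))), Add(3, -14)) = Mul(Add(5, Mul(5, Pow(5, 2))), -11) = Mul(Add(5, Mul(5, 25)), -11) = Mul(Add(5, 125), -11) = Mul(130, -11) = -1430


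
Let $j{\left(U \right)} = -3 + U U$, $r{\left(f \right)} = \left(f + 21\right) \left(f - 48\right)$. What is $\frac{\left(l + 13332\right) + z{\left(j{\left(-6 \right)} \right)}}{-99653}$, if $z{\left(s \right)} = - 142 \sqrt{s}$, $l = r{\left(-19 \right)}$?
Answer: $- \frac{13198}{99653} + \frac{142 \sqrt{33}}{99653} \approx -0.12425$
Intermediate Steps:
$r{\left(f \right)} = \left(-48 + f\right) \left(21 + f\right)$ ($r{\left(f \right)} = \left(21 + f\right) \left(-48 + f\right) = \left(-48 + f\right) \left(21 + f\right)$)
$j{\left(U \right)} = -3 + U^{2}$
$l = -134$ ($l = -1008 + \left(-19\right)^{2} - -513 = -1008 + 361 + 513 = -134$)
$\frac{\left(l + 13332\right) + z{\left(j{\left(-6 \right)} \right)}}{-99653} = \frac{\left(-134 + 13332\right) - 142 \sqrt{-3 + \left(-6\right)^{2}}}{-99653} = \left(13198 - 142 \sqrt{-3 + 36}\right) \left(- \frac{1}{99653}\right) = \left(13198 - 142 \sqrt{33}\right) \left(- \frac{1}{99653}\right) = - \frac{13198}{99653} + \frac{142 \sqrt{33}}{99653}$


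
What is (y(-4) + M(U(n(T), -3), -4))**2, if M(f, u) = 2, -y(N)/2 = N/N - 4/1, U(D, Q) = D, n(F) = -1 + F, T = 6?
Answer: 64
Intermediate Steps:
y(N) = 6 (y(N) = -2*(N/N - 4/1) = -2*(1 - 4*1) = -2*(1 - 4) = -2*(-3) = 6)
(y(-4) + M(U(n(T), -3), -4))**2 = (6 + 2)**2 = 8**2 = 64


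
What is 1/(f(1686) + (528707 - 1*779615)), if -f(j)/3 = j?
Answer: -1/255966 ≈ -3.9068e-6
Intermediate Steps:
f(j) = -3*j
1/(f(1686) + (528707 - 1*779615)) = 1/(-3*1686 + (528707 - 1*779615)) = 1/(-5058 + (528707 - 779615)) = 1/(-5058 - 250908) = 1/(-255966) = -1/255966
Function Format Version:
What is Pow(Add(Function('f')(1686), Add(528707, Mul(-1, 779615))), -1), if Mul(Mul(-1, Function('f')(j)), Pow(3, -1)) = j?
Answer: Rational(-1, 255966) ≈ -3.9068e-6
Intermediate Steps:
Function('f')(j) = Mul(-3, j)
Pow(Add(Function('f')(1686), Add(528707, Mul(-1, 779615))), -1) = Pow(Add(Mul(-3, 1686), Add(528707, Mul(-1, 779615))), -1) = Pow(Add(-5058, Add(528707, -779615)), -1) = Pow(Add(-5058, -250908), -1) = Pow(-255966, -1) = Rational(-1, 255966)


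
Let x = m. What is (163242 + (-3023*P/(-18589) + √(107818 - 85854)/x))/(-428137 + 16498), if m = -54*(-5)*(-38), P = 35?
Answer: -3034611343/7651957371 + 17*√19/2111708070 ≈ -0.39658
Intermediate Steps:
m = -10260 (m = 270*(-38) = -10260)
x = -10260
(163242 + (-3023*P/(-18589) + √(107818 - 85854)/x))/(-428137 + 16498) = (163242 + (-3023*35/(-18589) + √(107818 - 85854)/(-10260)))/(-428137 + 16498) = (163242 + (-105805*(-1/18589) + √21964*(-1/10260)))/(-411639) = (163242 + (105805/18589 + (34*√19)*(-1/10260)))*(-1/411639) = (163242 + (105805/18589 - 17*√19/5130))*(-1/411639) = (3034611343/18589 - 17*√19/5130)*(-1/411639) = -3034611343/7651957371 + 17*√19/2111708070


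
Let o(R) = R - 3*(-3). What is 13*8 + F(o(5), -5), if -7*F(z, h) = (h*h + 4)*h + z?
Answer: 859/7 ≈ 122.71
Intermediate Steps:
o(R) = 9 + R (o(R) = R + 9 = 9 + R)
F(z, h) = -z/7 - h*(4 + h²)/7 (F(z, h) = -((h*h + 4)*h + z)/7 = -((h² + 4)*h + z)/7 = -((4 + h²)*h + z)/7 = -(h*(4 + h²) + z)/7 = -(z + h*(4 + h²))/7 = -z/7 - h*(4 + h²)/7)
13*8 + F(o(5), -5) = 13*8 + (-4/7*(-5) - (9 + 5)/7 - ⅐*(-5)³) = 104 + (20/7 - ⅐*14 - ⅐*(-125)) = 104 + (20/7 - 2 + 125/7) = 104 + 131/7 = 859/7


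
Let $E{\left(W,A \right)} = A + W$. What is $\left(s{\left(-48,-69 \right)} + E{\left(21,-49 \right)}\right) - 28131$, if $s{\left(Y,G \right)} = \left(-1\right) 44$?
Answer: $-28203$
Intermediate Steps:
$s{\left(Y,G \right)} = -44$
$\left(s{\left(-48,-69 \right)} + E{\left(21,-49 \right)}\right) - 28131 = \left(-44 + \left(-49 + 21\right)\right) - 28131 = \left(-44 - 28\right) - 28131 = -72 - 28131 = -28203$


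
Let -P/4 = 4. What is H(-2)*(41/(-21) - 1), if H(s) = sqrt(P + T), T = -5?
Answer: -62*I*sqrt(21)/21 ≈ -13.53*I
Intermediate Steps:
P = -16 (P = -4*4 = -16)
H(s) = I*sqrt(21) (H(s) = sqrt(-16 - 5) = sqrt(-21) = I*sqrt(21))
H(-2)*(41/(-21) - 1) = (I*sqrt(21))*(41/(-21) - 1) = (I*sqrt(21))*(41*(-1/21) - 1) = (I*sqrt(21))*(-41/21 - 1) = (I*sqrt(21))*(-62/21) = -62*I*sqrt(21)/21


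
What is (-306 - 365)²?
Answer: 450241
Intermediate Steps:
(-306 - 365)² = (-671)² = 450241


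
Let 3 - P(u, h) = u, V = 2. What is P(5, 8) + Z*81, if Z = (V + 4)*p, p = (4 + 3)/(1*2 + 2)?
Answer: 1697/2 ≈ 848.50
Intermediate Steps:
p = 7/4 (p = 7/(2 + 2) = 7/4 ≈ 1.7500)
Z = 21/2 (Z = (2 + 4)*(7/4) = 6*(7/4) = 21/2 ≈ 10.500)
P(u, h) = 3 - u
P(5, 8) + Z*81 = (3 - 1*5) + (21/2)*81 = (3 - 5) + 1701/2 = -2 + 1701/2 = 1697/2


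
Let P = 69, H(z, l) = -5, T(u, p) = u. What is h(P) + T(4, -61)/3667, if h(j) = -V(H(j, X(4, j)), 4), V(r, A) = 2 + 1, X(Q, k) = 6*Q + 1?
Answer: -10997/3667 ≈ -2.9989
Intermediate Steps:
X(Q, k) = 1 + 6*Q
V(r, A) = 3
h(j) = -3 (h(j) = -1*3 = -3)
h(P) + T(4, -61)/3667 = -3 + 4/3667 = -10997/3667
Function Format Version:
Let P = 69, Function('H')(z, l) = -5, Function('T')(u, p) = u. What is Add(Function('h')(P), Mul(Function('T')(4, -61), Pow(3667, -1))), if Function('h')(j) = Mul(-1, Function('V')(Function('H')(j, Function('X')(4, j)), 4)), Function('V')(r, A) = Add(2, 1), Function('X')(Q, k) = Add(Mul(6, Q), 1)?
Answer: Rational(-10997, 3667) ≈ -2.9989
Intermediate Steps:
Function('X')(Q, k) = Add(1, Mul(6, Q))
Function('V')(r, A) = 3
Function('h')(j) = -3 (Function('h')(j) = Mul(-1, 3) = -3)
Add(Function('h')(P), Mul(Function('T')(4, -61), Pow(3667, -1))) = Add(-3, Mul(4, Pow(3667, -1))) = Add(-3, Mul(4, Rational(1, 3667))) = Add(-3, Rational(4, 3667)) = Rational(-10997, 3667)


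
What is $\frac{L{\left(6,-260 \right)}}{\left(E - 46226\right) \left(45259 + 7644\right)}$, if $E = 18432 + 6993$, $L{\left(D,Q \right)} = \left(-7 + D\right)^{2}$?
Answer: $- \frac{1}{1100435303} \approx -9.0873 \cdot 10^{-10}$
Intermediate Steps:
$E = 25425$
$\frac{L{\left(6,-260 \right)}}{\left(E - 46226\right) \left(45259 + 7644\right)} = \frac{\left(-7 + 6\right)^{2}}{\left(25425 - 46226\right) \left(45259 + 7644\right)} = \frac{\left(-1\right)^{2}}{\left(-20801\right) 52903} = 1 \frac{1}{-1100435303} = 1 \left(- \frac{1}{1100435303}\right) = - \frac{1}{1100435303}$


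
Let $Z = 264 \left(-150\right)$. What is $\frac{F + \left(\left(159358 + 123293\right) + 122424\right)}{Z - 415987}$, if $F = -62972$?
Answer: $- \frac{342103}{455587} \approx -0.75091$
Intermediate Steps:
$Z = -39600$
$\frac{F + \left(\left(159358 + 123293\right) + 122424\right)}{Z - 415987} = \frac{-62972 + \left(\left(159358 + 123293\right) + 122424\right)}{-39600 - 415987} = \frac{-62972 + \left(282651 + 122424\right)}{-455587} = \left(-62972 + 405075\right) \left(- \frac{1}{455587}\right) = 342103 \left(- \frac{1}{455587}\right) = - \frac{342103}{455587}$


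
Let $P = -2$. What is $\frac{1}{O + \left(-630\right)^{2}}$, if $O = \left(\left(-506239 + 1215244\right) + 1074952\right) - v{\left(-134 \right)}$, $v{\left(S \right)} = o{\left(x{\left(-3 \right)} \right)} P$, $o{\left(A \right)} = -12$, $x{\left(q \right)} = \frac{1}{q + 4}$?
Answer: $\frac{1}{2180833} \approx 4.5854 \cdot 10^{-7}$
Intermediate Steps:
$x{\left(q \right)} = \frac{1}{4 + q}$
$v{\left(S \right)} = 24$ ($v{\left(S \right)} = \left(-12\right) \left(-2\right) = 24$)
$O = 1783933$ ($O = \left(\left(-506239 + 1215244\right) + 1074952\right) - 24 = \left(709005 + 1074952\right) - 24 = 1783957 - 24 = 1783933$)
$\frac{1}{O + \left(-630\right)^{2}} = \frac{1}{1783933 + \left(-630\right)^{2}} = \frac{1}{1783933 + 396900} = \frac{1}{2180833}$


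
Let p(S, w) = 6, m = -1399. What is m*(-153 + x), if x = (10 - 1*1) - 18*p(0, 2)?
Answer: 352548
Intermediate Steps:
x = -99 (x = (10 - 1*1) - 18*6 = (10 - 1) - 108 = 9 - 108 = -99)
m*(-153 + x) = -1399*(-153 - 99) = -1399*(-252) = 352548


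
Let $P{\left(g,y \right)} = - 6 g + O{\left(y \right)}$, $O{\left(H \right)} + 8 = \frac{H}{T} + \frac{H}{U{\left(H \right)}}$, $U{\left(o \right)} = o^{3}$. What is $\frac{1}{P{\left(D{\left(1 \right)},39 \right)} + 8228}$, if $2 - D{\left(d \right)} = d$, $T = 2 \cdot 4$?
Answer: $\frac{12168}{100007279} \approx 0.00012167$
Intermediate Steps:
$T = 8$
$O{\left(H \right)} = -8 + \frac{1}{H^{2}} + \frac{H}{8}$ ($O{\left(H \right)} = -8 + \left(\frac{H}{8} + \frac{H}{H^{3}}\right) = -8 + \left(H \frac{1}{8} + \frac{H}{H^{3}}\right) = -8 + \left(\frac{H}{8} + \frac{1}{H^{2}}\right) = -8 + \left(\frac{1}{H^{2}} + \frac{H}{8}\right) = -8 + \frac{1}{H^{2}} + \frac{H}{8}$)
$D{\left(d \right)} = 2 - d$
$P{\left(g,y \right)} = -8 + \frac{1}{y^{2}} - 6 g + \frac{y}{8}$ ($P{\left(g,y \right)} = - 6 g + \left(-8 + \frac{1}{y^{2}} + \frac{y}{8}\right) = -8 + \frac{1}{y^{2}} - 6 g + \frac{y}{8}$)
$\frac{1}{P{\left(D{\left(1 \right)},39 \right)} + 8228} = \frac{1}{\left(-8 + \frac{1}{1521} - 6 \left(2 - 1\right) + \frac{1}{8} \cdot 39\right) + 8228} = \frac{1}{\left(-8 + \frac{1}{1521} - 6 \left(2 - 1\right) + \frac{39}{8}\right) + 8228} = \frac{1}{\left(-8 + \frac{1}{1521} - 6 + \frac{39}{8}\right) + 8228} = \frac{1}{- \frac{111025}{12168} + 8228} = \frac{1}{\frac{100007279}{12168}} = \frac{12168}{100007279}$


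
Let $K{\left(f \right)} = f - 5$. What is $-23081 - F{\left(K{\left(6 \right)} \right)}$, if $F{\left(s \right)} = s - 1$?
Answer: $-23081$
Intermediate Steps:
$K{\left(f \right)} = -5 + f$
$F{\left(s \right)} = -1 + s$
$-23081 - F{\left(K{\left(6 \right)} \right)} = -23081 - \left(-1 + \left(-5 + 6\right)\right) = -23081 - \left(-1 + 1\right) = -23081 - 0 = -23081 + 0 = -23081$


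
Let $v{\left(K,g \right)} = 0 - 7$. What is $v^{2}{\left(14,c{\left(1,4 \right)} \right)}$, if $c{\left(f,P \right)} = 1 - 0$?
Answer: $49$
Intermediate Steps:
$c{\left(f,P \right)} = 1$ ($c{\left(f,P \right)} = 1 + 0 = 1$)
$v{\left(K,g \right)} = -7$
$v^{2}{\left(14,c{\left(1,4 \right)} \right)} = \left(-7\right)^{2} = 49$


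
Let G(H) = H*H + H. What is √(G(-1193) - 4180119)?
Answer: 7*I*√56287 ≈ 1660.7*I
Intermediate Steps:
G(H) = H + H² (G(H) = H² + H = H + H²)
√(G(-1193) - 4180119) = √(-1193*(1 - 1193) - 4180119) = √(-1193*(-1192) - 4180119) = √(1422056 - 4180119) = √(-2758063) = 7*I*√56287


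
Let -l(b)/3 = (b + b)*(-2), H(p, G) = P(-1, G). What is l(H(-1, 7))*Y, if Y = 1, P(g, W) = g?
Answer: -12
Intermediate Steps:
H(p, G) = -1
l(b) = 12*b (l(b) = -3*(b + b)*(-2) = -3*2*b*(-2) = -(-12)*b = 12*b)
l(H(-1, 7))*Y = (12*(-1))*1 = -12*1 = -12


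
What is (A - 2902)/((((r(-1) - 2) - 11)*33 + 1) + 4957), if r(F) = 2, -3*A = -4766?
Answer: -788/2757 ≈ -0.28582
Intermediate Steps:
A = 4766/3 (A = -⅓*(-4766) = 4766/3 ≈ 1588.7)
(A - 2902)/((((r(-1) - 2) - 11)*33 + 1) + 4957) = (4766/3 - 2902)/((((2 - 2) - 11)*33 + 1) + 4957) = -3940/(3*(((0 - 11)*33 + 1) + 4957)) = -3940/(3*((-11*33 + 1) + 4957)) = -3940/(3*((-363 + 1) + 4957)) = -3940/(3*(-362 + 4957)) = -3940/3/4595 = -3940/3*1/4595 = -788/2757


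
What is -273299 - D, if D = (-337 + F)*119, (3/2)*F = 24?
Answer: -235100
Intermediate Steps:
F = 16 (F = (⅔)*24 = 16)
D = -38199 (D = (-337 + 16)*119 = -321*119 = -38199)
-273299 - D = -273299 - 1*(-38199) = -273299 + 38199 = -235100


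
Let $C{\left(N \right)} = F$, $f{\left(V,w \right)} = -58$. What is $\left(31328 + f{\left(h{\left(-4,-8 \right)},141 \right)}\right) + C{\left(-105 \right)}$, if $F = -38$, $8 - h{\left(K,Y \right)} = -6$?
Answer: $31232$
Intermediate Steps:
$h{\left(K,Y \right)} = 14$ ($h{\left(K,Y \right)} = 8 - -6 = 8 + 6 = 14$)
$C{\left(N \right)} = -38$
$\left(31328 + f{\left(h{\left(-4,-8 \right)},141 \right)}\right) + C{\left(-105 \right)} = \left(31328 - 58\right) - 38 = 31270 - 38 = 31232$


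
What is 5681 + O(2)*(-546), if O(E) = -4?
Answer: 7865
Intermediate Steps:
5681 + O(2)*(-546) = 5681 - 4*(-546) = 5681 + 2184 = 7865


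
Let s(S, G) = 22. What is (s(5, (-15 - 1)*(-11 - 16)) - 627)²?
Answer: 366025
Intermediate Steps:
(s(5, (-15 - 1)*(-11 - 16)) - 627)² = (22 - 627)² = (-605)² = 366025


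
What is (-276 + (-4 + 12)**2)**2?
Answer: 44944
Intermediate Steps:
(-276 + (-4 + 12)**2)**2 = (-276 + 8**2)**2 = (-276 + 64)**2 = (-212)**2 = 44944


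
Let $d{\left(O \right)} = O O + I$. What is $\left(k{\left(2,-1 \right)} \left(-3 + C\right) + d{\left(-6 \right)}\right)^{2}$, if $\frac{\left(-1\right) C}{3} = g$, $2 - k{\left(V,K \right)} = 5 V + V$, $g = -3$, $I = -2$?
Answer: $676$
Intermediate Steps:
$k{\left(V,K \right)} = 2 - 6 V$ ($k{\left(V,K \right)} = 2 - \left(5 V + V\right) = 2 - 6 V$)
$C = 9$ ($C = \left(-3\right) \left(-3\right) = 9$)
$d{\left(O \right)} = -2 + O^{2}$ ($d{\left(O \right)} = O O - 2 = O^{2} - 2 = -2 + O^{2}$)
$\left(k{\left(2,-1 \right)} \left(-3 + C\right) + d{\left(-6 \right)}\right)^{2} = \left(\left(2 - 12\right) \left(-3 + 9\right) - \left(2 - \left(-6\right)^{2}\right)\right)^{2} = \left(\left(2 - 12\right) 6 + \left(-2 + 36\right)\right)^{2} = \left(\left(-10\right) 6 + 34\right)^{2} = \left(-60 + 34\right)^{2} = \left(-26\right)^{2} = 676$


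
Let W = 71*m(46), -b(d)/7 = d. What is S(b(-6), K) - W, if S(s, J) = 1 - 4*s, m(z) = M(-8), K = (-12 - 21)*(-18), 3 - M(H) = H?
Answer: -948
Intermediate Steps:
M(H) = 3 - H
b(d) = -7*d
K = 594 (K = -33*(-18) = 594)
m(z) = 11 (m(z) = 3 - 1*(-8) = 3 + 8 = 11)
W = 781 (W = 71*11 = 781)
S(b(-6), K) - W = (1 - (-28)*(-6)) - 1*781 = (1 - 4*42) - 781 = (1 - 168) - 781 = -167 - 781 = -948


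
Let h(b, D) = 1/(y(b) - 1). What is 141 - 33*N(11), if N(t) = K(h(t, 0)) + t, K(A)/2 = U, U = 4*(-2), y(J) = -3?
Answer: 306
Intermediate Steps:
U = -8
h(b, D) = -¼ (h(b, D) = 1/(-3 - 1) = 1/(-4) = -¼)
K(A) = -16 (K(A) = 2*(-8) = -16)
N(t) = -16 + t
141 - 33*N(11) = 141 - 33*(-16 + 11) = 141 - 33*(-5) = 141 + 165 = 306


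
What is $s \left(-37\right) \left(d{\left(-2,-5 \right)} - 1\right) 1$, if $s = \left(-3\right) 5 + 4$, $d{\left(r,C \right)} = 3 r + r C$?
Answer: $1221$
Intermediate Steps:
$d{\left(r,C \right)} = 3 r + C r$
$s = -11$ ($s = -15 + 4 = -11$)
$s \left(-37\right) \left(d{\left(-2,-5 \right)} - 1\right) 1 = \left(-11\right) \left(-37\right) \left(- 2 \left(3 - 5\right) - 1\right) 1 = 407 \left(\left(-2\right) \left(-2\right) - 1\right) 1 = 407 \left(4 - 1\right) 1 = 407 \cdot 3 \cdot 1 = 407 \cdot 3 = 1221$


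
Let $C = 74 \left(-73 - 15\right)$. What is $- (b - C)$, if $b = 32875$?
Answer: $-39387$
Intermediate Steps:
$C = -6512$ ($C = 74 \left(-88\right) = -6512$)
$- (b - C) = - (32875 - -6512) = - (32875 + 6512) = \left(-1\right) 39387 = -39387$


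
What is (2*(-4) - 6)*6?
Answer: -84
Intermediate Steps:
(2*(-4) - 6)*6 = (-8 - 6)*6 = -14*6 = -84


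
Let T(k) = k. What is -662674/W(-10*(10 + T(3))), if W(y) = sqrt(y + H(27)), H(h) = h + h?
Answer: 331337*I*sqrt(19)/19 ≈ 76014.0*I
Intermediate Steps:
H(h) = 2*h
W(y) = sqrt(54 + y) (W(y) = sqrt(y + 2*27) = sqrt(y + 54) = sqrt(54 + y))
-662674/W(-10*(10 + T(3))) = -662674/sqrt(54 - 10*(10 + 3)) = -662674/sqrt(54 - 10*13) = -662674/sqrt(54 - 130) = -662674*(-I*sqrt(19)/38) = -(-331337)*I*sqrt(19)/19 = 331337*I*sqrt(19)/19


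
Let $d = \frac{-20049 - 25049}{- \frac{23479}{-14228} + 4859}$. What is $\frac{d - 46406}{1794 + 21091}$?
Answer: $- \frac{641991351346}{316533103987} \approx -2.0282$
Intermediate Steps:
$d = - \frac{641654344}{69157331}$ ($d = - \frac{45098}{\left(-23479\right) \left(- \frac{1}{14228}\right) + 4859} = - \frac{45098}{\frac{23479}{14228} + 4859} = - \frac{45098}{\frac{69157331}{14228}} = \left(-45098\right) \frac{14228}{69157331} = - \frac{641654344}{69157331} \approx -9.2782$)
$\frac{d - 46406}{1794 + 21091} = \frac{- \frac{641654344}{69157331} - 46406}{1794 + 21091} = - \frac{3209956756730}{69157331 \cdot 22885} = \left(- \frac{3209956756730}{69157331}\right) \frac{1}{22885} = - \frac{641991351346}{316533103987}$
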